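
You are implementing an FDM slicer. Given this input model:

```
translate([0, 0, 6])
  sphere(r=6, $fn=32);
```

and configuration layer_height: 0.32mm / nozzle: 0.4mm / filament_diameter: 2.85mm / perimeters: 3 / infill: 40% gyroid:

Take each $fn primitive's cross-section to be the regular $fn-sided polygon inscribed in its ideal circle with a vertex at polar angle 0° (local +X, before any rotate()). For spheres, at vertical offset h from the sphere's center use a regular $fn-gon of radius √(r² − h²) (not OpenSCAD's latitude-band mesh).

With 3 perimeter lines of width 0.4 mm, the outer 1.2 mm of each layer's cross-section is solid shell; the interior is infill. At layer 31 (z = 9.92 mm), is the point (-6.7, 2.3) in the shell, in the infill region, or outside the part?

At z = 9.92 mm: the r=6 sphere contributes a regular 32-gon of circumradius √(6²−3.92²) = 4.542. Overall, the cross-section is a single solid region. The nearest boundary edge runs (-4.20, 1.74)→(-4.46, 0.89); distance from the point to it = 2.56 mm. The point is not inside any of the regions above, so it lies outside the cross-section (2.56 mm from the nearest boundary).

outside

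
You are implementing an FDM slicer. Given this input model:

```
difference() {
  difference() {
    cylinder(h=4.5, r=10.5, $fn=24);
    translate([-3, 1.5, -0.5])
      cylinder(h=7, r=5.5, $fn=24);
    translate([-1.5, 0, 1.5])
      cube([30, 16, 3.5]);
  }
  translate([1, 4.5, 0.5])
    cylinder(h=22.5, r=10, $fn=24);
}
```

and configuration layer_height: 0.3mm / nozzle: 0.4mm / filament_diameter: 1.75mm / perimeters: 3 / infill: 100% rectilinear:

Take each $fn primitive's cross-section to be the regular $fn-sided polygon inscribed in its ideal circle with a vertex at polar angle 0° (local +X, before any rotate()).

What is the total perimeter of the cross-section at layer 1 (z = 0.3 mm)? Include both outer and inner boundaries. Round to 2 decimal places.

At z = 0.3 mm: the r=10.5 cylinder gives a regular 24-gon of circumradius 10.5 (constant along its height) (perimeter = 2·24·10.500·sin(180°/24) = 65.79 mm); the r=5.5 cylinder at (-3, 1.5) gives a regular 24-gon of circumradius 5.5 (constant along its height) (perimeter = 2·24·5.500·sin(180°/24) = 34.46 mm); the cube at (-1.5, 0) does not reach this height (z outside [1.5, 5]); After the difference (first − rest): starting from the r=10.5 cylinder, the r=5.5 cylinder at (-3, 1.5) lies wholly inside it (removes its full 93.95 mm² and its 34.46 mm outline becomes a hole wall) — boundary (outer + 1 inner loop) = 100.24 mm; the cylinder at (1, 4.5) is absent (z outside [0.5, 23]); After the difference (first − rest): none of the subtracted shapes is present at this height, so the result so far is unchanged — boundary (outer + 1 inner loop) = 100.24 mm. Overall, the cross-section is one region with 1 hole. Total boundary length (outer + inner) = 100.24 mm.

100.24 mm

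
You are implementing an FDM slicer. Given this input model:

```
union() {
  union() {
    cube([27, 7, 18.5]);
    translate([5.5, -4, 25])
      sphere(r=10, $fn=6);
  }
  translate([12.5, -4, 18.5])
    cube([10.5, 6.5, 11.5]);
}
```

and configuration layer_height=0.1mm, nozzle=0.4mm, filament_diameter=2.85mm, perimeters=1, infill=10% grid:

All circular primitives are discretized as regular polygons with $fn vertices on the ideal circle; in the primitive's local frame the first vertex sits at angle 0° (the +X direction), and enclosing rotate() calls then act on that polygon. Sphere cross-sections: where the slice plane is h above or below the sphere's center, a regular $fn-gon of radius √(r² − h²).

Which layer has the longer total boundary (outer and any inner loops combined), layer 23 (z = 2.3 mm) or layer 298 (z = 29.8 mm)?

layer 298 (z = 29.8 mm)

Layer 23 (z = 2.3): the cube (footprint 27×7) is included at this height (perimeter 68.00 mm); the sphere at (5.5, -4) is not intersected at this z (|z−center|=22.700 > r=10); Merging all regions: only the 27×7 cube is present, so the union is just that shape — boundary = 68.00 mm; the cube at (12.5, -4) is absent (z outside [18.5, 30]); Merging all regions: only the result so far is present, so the union is just that shape — boundary = 68.00 mm. So its perimeter = 68.00 mm. Layer 298 (z = 29.8): the cube is not intersected at this z (z outside [0, 18.5]); the r=10 sphere at (5.5, -4) contributes a regular 6-gon of circumradius √(10²−4.8²) = 8.773 (perimeter = 2·6·8.773·sin(180°/6) = 52.64 mm); Taking the union: only the r=10 sphere at (5.5, -4) is present, so the union is just that shape — boundary = 52.64 mm; the cube at (12.5, -4) is present — its section is the full 10.5×6.5 rectangle (perimeter 34.00 mm); Taking the union: the regions partially overlap (shared area 2.72 mm²), so the edge portions inside another operand are dropped and the merged outline is re-measured after clipping — boundary = 78.25 mm. So its perimeter = 78.25 mm. Layer 298 is larger (78.25 vs 68.00 mm).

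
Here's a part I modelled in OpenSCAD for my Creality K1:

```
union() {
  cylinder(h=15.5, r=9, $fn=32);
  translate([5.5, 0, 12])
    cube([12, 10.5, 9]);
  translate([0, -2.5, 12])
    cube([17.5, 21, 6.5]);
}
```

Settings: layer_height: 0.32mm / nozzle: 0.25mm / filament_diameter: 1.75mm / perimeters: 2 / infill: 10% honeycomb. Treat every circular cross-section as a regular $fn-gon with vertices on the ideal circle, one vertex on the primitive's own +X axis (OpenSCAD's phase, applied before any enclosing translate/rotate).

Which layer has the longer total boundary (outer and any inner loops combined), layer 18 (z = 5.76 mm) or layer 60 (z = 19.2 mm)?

Layer 18 (z = 5.76): the r=9 cylinder contributes a regular 32-gon of circumradius 9 (perimeter = 2·32·9.000·sin(180°/32) = 56.46 mm); the cube at (5.5, 0) does not reach this height (z outside [12, 21]); the cube at (0, -2.5) does not reach this height (z outside [12, 18.5]); Merging all regions: only the r=9 cylinder is present, so the union is just that shape — boundary = 56.46 mm. So its perimeter = 56.46 mm. Layer 60 (z = 19.2): the cylinder does not reach this height (z outside [0, 15.5]); the 12×10.5 cube at (5.5, 0) contributes its full rectangle (perimeter 45.00 mm); the cube at (0, -2.5) does not reach this height (z outside [12, 18.5]); Combining (union): only the 12×10.5 cube at (5.5, 0) is present, so the union is just that shape — boundary = 45.00 mm. So its perimeter = 45.00 mm. Layer 18 is larger (56.46 vs 45.00 mm).

layer 18 (z = 5.76 mm)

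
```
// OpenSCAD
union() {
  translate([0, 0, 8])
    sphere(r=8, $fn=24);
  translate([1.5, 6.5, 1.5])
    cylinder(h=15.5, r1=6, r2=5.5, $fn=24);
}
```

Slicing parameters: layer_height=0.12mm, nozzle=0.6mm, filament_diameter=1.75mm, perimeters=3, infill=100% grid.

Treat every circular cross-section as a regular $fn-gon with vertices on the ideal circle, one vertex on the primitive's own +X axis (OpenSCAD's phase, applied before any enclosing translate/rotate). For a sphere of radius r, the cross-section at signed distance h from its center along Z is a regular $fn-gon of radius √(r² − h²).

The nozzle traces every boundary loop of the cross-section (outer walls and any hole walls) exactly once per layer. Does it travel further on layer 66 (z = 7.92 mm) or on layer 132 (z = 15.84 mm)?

layer 66 (z = 7.92 mm)

Layer 66 (z = 7.92): the r=8 sphere slices to a regular 24-gon of circumradius 8.000 (√(r²−h²) with h=0.08 from center) (perimeter = 2·24·8.000·sin(180°/24) = 50.12 mm); the cone at (1.5, 6.5): at t=0.414 of its height the radius interpolates to r₁+(r₂−r₁)t = 5.793, giving a regular 24-gon of that circumradius (perimeter = 2·24·5.793·sin(180°/24) = 36.29 mm); Combining (union): the regions partially overlap (shared area 58.18 mm²), so the edge portions inside another operand are dropped and the merged outline is re-measured after clipping — boundary = 57.81 mm. So its perimeter = 57.81 mm. Layer 132 (z = 15.84): the r=8 sphere contributes a regular 24-gon of circumradius √(8²−7.84²) = 1.592 (perimeter = 2·24·1.592·sin(180°/24) = 9.97 mm); the cone at (1.5, 6.5): at t=0.925 of its height the radius interpolates to r₁+(r₂−r₁)t = 5.537, giving a regular 24-gon of that circumradius (perimeter = 2·24·5.537·sin(180°/24) = 34.69 mm); Merging all regions: the regions partially overlap (shared area 0.55 mm²), so the edge portions inside another operand are dropped and the merged outline is re-measured after clipping — boundary = 40.67 mm. So its perimeter = 40.67 mm. Layer 66 is larger (57.81 vs 40.67 mm).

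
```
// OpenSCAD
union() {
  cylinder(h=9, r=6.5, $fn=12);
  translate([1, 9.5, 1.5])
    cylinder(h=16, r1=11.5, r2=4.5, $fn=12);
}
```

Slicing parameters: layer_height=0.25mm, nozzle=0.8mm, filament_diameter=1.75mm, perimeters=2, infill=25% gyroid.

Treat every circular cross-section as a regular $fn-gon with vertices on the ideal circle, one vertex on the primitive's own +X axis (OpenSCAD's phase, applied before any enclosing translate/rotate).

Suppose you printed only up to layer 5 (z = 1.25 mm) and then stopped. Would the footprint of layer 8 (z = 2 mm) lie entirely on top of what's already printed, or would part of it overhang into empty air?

Compare the two slices. At z = 1.25: the cylinder: section is a regular 12-gon, circumradius r=6.5 (area = (12/2)·6.500²·sin(360°/12) = 126.75 mm²); the cone at (1, 9.5) is not intersected at this z (z outside [1.5, 17.5]); Taking the union: only the r=6.5 cylinder is present, so the union is just that shape — area = 126.75 mm². At z = 2: the r=6.5 cylinder contributes a regular 12-gon of circumradius 6.5 (area = (12/2)·6.500²·sin(360°/12) = 126.75 mm²); the cone at (1, 9.5) contributes a regular 12-gon of circumradius 11.281 (interpolated between r1=11.5 and r2=4.5 at t=0.031) (area = (12/2)·11.281²·sin(360°/12) = 381.80 mm²); Taking the union: the regions partially overlap — summed areas 508.55 mm² minus the doubly-counted overlap 73.93 mm² gives 434.62 mm² — area = 434.62 mm². Checking containment: at z = 2 the cross-section extends beyond the z = 1.25 cross-section by about 307.87 mm².

part overhangs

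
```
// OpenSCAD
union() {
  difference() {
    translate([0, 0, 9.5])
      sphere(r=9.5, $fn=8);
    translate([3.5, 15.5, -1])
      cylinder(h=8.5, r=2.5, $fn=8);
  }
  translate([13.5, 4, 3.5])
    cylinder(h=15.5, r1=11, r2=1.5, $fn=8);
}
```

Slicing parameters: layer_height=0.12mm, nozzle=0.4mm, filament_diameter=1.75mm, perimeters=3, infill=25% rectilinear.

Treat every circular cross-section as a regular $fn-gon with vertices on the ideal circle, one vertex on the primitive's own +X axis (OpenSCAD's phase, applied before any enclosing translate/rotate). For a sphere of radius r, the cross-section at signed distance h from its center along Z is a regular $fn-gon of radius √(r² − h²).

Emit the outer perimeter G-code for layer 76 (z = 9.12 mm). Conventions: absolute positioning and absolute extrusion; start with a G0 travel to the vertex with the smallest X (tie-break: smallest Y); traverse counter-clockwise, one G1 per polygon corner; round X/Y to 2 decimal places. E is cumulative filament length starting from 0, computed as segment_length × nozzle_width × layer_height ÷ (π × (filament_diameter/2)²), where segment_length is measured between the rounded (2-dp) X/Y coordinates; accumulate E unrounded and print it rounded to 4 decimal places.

G0 X-9.49 Y0.00 Z9.12
G1 X-6.71 Y-6.71 E0.1449
G1 X0.00 Y-9.49 E0.2899
G1 X6.71 Y-6.71 E0.4348
G1 X8.82 Y-1.62 E0.5448
G1 X13.50 Y-3.56 E0.6459
G1 X18.84 Y-1.34 E0.7613
G1 X21.06 Y4.00 E0.8767
G1 X18.84 Y9.34 E0.9921
G1 X13.50 Y11.56 E1.1075
G1 X8.16 Y9.34 E1.2229
G1 X6.89 Y6.28 E1.2890
G1 X6.71 Y6.71 E1.2983
G1 X0.00 Y9.49 E1.4433
G1 X-6.71 Y6.71 E1.5882
G1 X-9.49 Y0.00 E1.7332

At z = 9.12 mm: the r=9.5 sphere contributes a regular 8-gon of circumradius √(9.5²−0.38²) = 9.492; the cylinder at (3.5, 15.5) is absent (z outside [-1, 7.5]); After the difference (first − rest): none of the subtracted shapes is present at this height, so the r=9.5 sphere is unchanged — 1 connected region; the cone at (13.5, 4) contributes a regular 8-gon of circumradius 7.555 (interpolated between r1=11 and r2=1.5 at t=0.363); Merging all regions: the regions partially overlap (shared area 11.62 mm²), so overlapping operands fuse into one piece — 1 connected region. The outline is a single polygon with 15 vertices. Extrusion per mm of travel: 0.4 × 0.12 / (π × 0.875²) = 0.019956. Accumulating E over each segment gives final E = 1.7332.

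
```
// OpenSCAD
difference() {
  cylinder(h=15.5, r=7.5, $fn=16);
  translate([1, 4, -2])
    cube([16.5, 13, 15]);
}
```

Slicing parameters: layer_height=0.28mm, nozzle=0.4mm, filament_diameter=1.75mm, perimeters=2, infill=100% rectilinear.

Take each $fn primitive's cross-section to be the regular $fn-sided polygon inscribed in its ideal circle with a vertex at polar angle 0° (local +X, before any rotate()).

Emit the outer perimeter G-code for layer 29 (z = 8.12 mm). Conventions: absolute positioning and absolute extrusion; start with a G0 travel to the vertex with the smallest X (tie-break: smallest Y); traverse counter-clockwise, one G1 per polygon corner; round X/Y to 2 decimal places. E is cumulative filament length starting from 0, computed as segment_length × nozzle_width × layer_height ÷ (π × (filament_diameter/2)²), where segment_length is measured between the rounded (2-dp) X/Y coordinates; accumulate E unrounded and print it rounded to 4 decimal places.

At z = 8.12 mm: the r=7.5 cylinder gives a regular 16-gon of circumradius 7.5 (constant along its height); the 16.5×13 cube at (1, 4) contributes its full rectangle; Subtracting the remaining from the first: starting from the r=7.5 cylinder, the 16.5×13 cube at (1, 4) partially overlaps it — only the 11.54 mm² overlap (of its 214.50 mm²) is removed, clipping the outline — 1 connected region. The outline is a single polygon with 17 vertices. Extrusion per mm of travel: 0.4 × 0.28 / (π × 0.875²) = 0.046564. Accumulating E over each segment gives final E = 2.2765.

G0 X-7.50 Y0.00 Z8.12
G1 X-6.93 Y-2.87 E0.1362
G1 X-5.30 Y-5.30 E0.2725
G1 X-2.87 Y-6.93 E0.4087
G1 X0.00 Y-7.50 E0.5450
G1 X2.87 Y-6.93 E0.6812
G1 X5.30 Y-5.30 E0.8175
G1 X6.93 Y-2.87 E0.9537
G1 X7.50 Y0.00 E1.0900
G1 X6.93 Y2.87 E1.2262
G1 X6.17 Y4.00 E1.2897
G1 X1.00 Y4.00 E1.5304
G1 X1.00 Y7.30 E1.6841
G1 X0.00 Y7.50 E1.7315
G1 X-2.87 Y6.93 E1.8678
G1 X-5.30 Y5.30 E2.0040
G1 X-6.93 Y2.87 E2.1403
G1 X-7.50 Y0.00 E2.2765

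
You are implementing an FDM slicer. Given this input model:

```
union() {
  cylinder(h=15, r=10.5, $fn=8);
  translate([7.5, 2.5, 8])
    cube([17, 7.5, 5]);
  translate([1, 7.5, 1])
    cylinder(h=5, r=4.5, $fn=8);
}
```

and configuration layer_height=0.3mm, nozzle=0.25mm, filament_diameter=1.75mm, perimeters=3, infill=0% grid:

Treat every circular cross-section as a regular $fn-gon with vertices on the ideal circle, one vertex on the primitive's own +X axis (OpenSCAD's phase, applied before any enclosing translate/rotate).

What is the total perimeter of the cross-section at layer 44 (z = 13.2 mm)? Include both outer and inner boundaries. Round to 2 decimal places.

At z = 13.2 mm: the cylinder: section is a regular 8-gon, circumradius r=10.5 (perimeter = 2·8·10.500·sin(180°/8) = 64.29 mm); the cube at (7.5, 2.5) is not intersected at this z (z outside [8, 13]); the cylinder at (1, 7.5) does not reach this height (z outside [1, 6]); Taking the union: only the r=10.5 cylinder is present, so the union is just that shape — boundary = 64.29 mm. Overall, the cross-section is a single solid region. Total boundary length (outer) = 64.29 mm.

64.29 mm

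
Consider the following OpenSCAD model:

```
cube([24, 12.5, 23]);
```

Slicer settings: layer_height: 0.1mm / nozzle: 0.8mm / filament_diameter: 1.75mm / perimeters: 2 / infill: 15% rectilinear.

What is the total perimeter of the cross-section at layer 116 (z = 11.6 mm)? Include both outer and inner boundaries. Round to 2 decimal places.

At z = 11.6 mm: the cube (footprint 24×12.5) is included at this height (perimeter 73.00 mm). Overall, the cross-section is a single solid region. Total boundary length (outer) = 73.00 mm.

73.00 mm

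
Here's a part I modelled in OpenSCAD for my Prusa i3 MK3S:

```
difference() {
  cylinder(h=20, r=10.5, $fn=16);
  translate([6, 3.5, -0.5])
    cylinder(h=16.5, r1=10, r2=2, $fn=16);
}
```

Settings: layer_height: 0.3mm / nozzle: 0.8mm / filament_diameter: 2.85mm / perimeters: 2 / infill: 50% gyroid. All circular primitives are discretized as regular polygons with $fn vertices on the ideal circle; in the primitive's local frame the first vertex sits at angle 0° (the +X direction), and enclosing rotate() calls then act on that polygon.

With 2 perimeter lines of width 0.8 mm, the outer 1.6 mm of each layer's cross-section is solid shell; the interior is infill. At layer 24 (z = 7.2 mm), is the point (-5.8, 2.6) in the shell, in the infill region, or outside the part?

At z = 7.2 mm: the cylinder: section is a regular 16-gon, circumradius r=10.5; the cone at (6, 3.5) contributes a regular 16-gon of circumradius 6.267 (interpolated between r1=10 and r2=2 at t=0.467); After the difference (first − rest): starting from the r=10.5 cylinder, the cone at (6, 3.5) partially overlaps it — only the 94.19 mm² overlap (of its 120.23 mm²) is removed, clipping the outline — 1 connected region. Overall, the cross-section is a single solid region. The nearest boundary edge runs (-9.70, 4.02)→(-7.42, 7.42); distance from the point to it = 4.03 mm. The point is inside the cross-section and 4.03 mm from the nearest boundary — more than the 1.6 mm shell width (2 × 0.8), so it's in the infill interior.

infill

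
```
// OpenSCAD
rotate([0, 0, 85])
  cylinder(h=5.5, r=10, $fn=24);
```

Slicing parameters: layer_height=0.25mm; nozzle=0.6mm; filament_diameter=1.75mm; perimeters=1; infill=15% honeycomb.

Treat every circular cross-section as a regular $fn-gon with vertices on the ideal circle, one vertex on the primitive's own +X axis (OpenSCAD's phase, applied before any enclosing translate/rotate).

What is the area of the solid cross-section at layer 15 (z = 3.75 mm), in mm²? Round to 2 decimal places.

At z = 3.75 mm: the r=10 cylinder contributes a regular 24-gon of circumradius 10 (area = (24/2)·10.000²·sin(360°/24) = 310.58 mm²); (rotated 85° about Z; rotation is an isometry so areas/perimeters/island counts are preserved). Overall, the cross-section is a single solid region. Net area = 310.58 mm².

310.58 mm²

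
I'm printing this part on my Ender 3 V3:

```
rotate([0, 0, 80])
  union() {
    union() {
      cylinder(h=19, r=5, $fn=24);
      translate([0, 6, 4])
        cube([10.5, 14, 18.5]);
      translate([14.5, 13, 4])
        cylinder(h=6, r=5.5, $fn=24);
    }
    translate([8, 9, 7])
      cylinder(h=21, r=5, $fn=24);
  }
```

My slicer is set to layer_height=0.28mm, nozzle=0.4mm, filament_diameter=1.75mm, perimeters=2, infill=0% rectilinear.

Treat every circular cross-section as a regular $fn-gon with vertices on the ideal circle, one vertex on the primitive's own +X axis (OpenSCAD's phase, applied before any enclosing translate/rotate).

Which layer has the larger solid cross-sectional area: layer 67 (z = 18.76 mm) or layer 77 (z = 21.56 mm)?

Layer 67 (z = 18.76): the r=5 cylinder contributes a regular 24-gon of circumradius 5 (area = (24/2)·5.000²·sin(360°/24) = 77.65 mm²); the cube at (0, 6) is present — its section is the full 10.5×14 rectangle (area 147.00 mm²); the cylinder at (14.5, 13) is absent (z outside [4, 10]); Merging all regions: the 2 present regions are separate (no shared area or edge), so areas and boundary lengths simply add and each stays a separate island — area = 224.65 mm²; the r=5 cylinder at (8, 9) gives a regular 24-gon of circumradius 5 (constant along its height) (area = (24/2)·5.000²·sin(360°/24) = 77.65 mm²); Merging all regions: the regions partially overlap — summed areas 302.29 mm² minus the doubly-counted overlap 52.75 mm² gives 249.54 mm² — area = 249.54 mm²; (rotated 80° about Z; rotation is an isometry so areas/perimeters/island counts are preserved). So its area = 249.54 mm². Layer 77 (z = 21.56): the cylinder is not intersected at this z (z outside [0, 19]); the cube at (0, 6) (footprint 10.5×14) is included at this height (area 147.00 mm²); the cylinder at (14.5, 13) does not reach this height (z outside [4, 10]); Combining (union): only the 10.5×14 cube at (0, 6) is present, so the union is just that shape — area = 147.00 mm²; the r=5 cylinder at (8, 9) contributes a regular 24-gon of circumradius 5 (area = (24/2)·5.000²·sin(360°/24) = 77.65 mm²); Combining (union): the regions partially overlap — summed areas 224.65 mm² minus the doubly-counted overlap 52.75 mm² gives 171.90 mm² — area = 171.90 mm²; (whole slice rotated 80° about Z — lengths, areas and connectivity unchanged). So its area = 171.90 mm². Layer 67 is larger (249.54 vs 171.90 mm²).

layer 67 (z = 18.76 mm)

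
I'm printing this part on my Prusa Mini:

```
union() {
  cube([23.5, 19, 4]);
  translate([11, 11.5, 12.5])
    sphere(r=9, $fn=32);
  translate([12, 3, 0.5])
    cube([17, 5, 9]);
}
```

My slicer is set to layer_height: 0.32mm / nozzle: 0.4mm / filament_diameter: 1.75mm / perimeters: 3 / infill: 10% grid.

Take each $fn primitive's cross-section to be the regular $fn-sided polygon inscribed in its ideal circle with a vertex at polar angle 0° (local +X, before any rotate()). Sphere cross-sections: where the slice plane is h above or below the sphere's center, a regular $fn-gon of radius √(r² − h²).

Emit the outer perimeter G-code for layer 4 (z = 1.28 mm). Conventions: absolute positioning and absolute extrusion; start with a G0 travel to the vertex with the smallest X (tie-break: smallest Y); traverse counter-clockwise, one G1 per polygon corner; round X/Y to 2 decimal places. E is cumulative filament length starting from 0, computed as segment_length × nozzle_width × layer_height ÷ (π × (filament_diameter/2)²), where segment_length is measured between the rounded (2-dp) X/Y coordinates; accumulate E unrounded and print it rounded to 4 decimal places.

G0 X0.00 Y0.00 Z1.28
G1 X23.50 Y0.00 E1.2506
G1 X23.50 Y3.00 E1.4102
G1 X29.00 Y3.00 E1.7029
G1 X29.00 Y8.00 E1.9690
G1 X23.50 Y8.00 E2.2617
G1 X23.50 Y19.00 E2.8471
G1 X0.00 Y19.00 E4.0976
G1 X0.00 Y0.00 E5.1088

At z = 1.28 mm: the cube is present — its section is the full 23.5×19 rectangle; the sphere at (11, 11.5) is absent (|z−center|=11.220 > r=9); the cube at (12, 3) is present — its section is the full 17×5 rectangle; Combining (union): the regions partially overlap (shared area 57.50 mm²), so overlapping operands fuse into one piece — 1 connected region. The outline is a single polygon with 8 vertices. Extrusion per mm of travel: 0.4 × 0.32 / (π × 0.875²) = 0.053216. Accumulating E over each segment gives final E = 5.1088.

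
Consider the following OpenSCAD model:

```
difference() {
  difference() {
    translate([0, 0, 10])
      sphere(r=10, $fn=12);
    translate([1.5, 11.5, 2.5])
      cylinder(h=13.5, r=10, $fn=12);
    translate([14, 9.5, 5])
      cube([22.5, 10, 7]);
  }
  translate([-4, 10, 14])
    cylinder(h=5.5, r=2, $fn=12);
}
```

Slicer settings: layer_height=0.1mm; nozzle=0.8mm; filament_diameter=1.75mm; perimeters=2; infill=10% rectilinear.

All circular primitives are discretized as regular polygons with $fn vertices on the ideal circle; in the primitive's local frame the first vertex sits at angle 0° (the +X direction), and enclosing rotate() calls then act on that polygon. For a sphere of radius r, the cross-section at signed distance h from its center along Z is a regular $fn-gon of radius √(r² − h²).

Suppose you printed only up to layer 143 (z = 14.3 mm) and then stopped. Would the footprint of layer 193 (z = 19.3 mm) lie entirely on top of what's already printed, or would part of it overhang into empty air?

Compare the two slices. At z = 14.3: the r=10 sphere slices to a regular 12-gon of circumradius 9.028 (√(r²−h²) with h=4.3 from center) (area = (12/2)·9.028²·sin(360°/12) = 244.53 mm²); the cylinder at (1.5, 11.5): section is a regular 12-gon, circumradius r=10 (area = (12/2)·10.000²·sin(360°/12) = 300.00 mm²); the cube at (14, 9.5) is absent (z outside [5, 12]); After the difference (first − rest): starting from the r=10 sphere (244.53 mm²), the r=10 cylinder at (1.5, 11.5) partially overlaps it — only the 70.66 mm² overlap (of its 300.00 mm²) is removed, clipping the outline — area = 173.87 mm²; the r=2 cylinder at (-4, 10) gives a regular 12-gon of circumradius 2 (constant along its height) (area = (12/2)·2.000²·sin(360°/12) = 12.00 mm²); Taking the first minus the rest: starting from that combined region (173.87 mm²), the r=2 cylinder at (-4, 10) misses the remaining region (no effect) — area = 173.87 mm². At z = 19.3: the r=10 sphere slices to a regular 12-gon of circumradius 3.676 (√(r²−h²) with h=9.3 from center) (area = (12/2)·3.676²·sin(360°/12) = 40.53 mm²); the cylinder at (1.5, 11.5) is absent (z outside [2.5, 16]); the cube at (14, 9.5) is not intersected at this z (z outside [5, 12]); Taking the first minus the rest: none of the subtracted shapes is present at this height, so the r=10 sphere is unchanged — area = 40.53 mm²; the cylinder at (-4, 10): section is a regular 12-gon, circumradius r=2 (area = (12/2)·2.000²·sin(360°/12) = 12.00 mm²); After the difference (first − rest): starting from that combined region (40.53 mm²), the r=2 cylinder at (-4, 10) misses the remaining region (no effect) — area = 40.53 mm². Checking containment: at z = 19.3 the cross-section extends beyond the z = 14.3 cross-section by about 6.83 mm².

part overhangs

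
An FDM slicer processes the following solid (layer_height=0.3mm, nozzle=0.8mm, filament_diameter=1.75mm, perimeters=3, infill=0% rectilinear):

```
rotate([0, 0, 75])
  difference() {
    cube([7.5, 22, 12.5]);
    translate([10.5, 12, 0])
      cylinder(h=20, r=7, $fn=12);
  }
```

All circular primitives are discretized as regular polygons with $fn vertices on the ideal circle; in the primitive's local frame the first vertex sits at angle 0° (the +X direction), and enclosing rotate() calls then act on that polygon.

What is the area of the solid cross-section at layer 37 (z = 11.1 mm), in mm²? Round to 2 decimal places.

At z = 11.1 mm: the cube (footprint 7.5×22) is included at this height (area 165.00 mm²); the r=7 cylinder at (10.5, 12) gives a regular 12-gon of circumradius 7 (constant along its height) (area = (12/2)·7.000²·sin(360°/12) = 147.00 mm²); Taking the first minus the rest: starting from the 7.5×22 cube (165.00 mm²), the r=7 cylinder at (10.5, 12) partially overlaps it — only the 33.91 mm² overlap (of its 147.00 mm²) is removed, clipping the outline — area = 131.09 mm²; (rotated 75° about Z; rotation is an isometry so areas/perimeters/island counts are preserved). Overall, the cross-section is a single solid region. Net area = 131.09 mm².

131.09 mm²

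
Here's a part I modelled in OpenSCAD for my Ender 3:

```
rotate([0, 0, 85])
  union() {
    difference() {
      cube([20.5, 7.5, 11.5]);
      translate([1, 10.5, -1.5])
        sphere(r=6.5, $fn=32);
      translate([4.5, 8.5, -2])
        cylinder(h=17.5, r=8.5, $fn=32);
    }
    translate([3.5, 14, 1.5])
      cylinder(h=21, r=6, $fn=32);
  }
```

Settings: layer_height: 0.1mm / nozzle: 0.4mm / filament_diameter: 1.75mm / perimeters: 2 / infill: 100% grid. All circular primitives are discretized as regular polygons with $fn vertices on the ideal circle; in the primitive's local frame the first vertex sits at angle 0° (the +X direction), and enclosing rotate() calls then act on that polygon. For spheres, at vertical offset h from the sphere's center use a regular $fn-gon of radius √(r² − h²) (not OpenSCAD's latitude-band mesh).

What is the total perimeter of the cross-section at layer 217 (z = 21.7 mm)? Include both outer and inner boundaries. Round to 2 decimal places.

37.64 mm

At z = 21.7 mm: the cube does not reach this height (z outside [0, 11.5]); the sphere at (1, 10.5) is not intersected at this z (|z−center|=23.200 > r=6.5); the cylinder at (4.5, 8.5) does not reach this height (z outside [-2, 15.5]); Subtracting the remaining from the first: the first operand is absent here, so nothing remains; the r=6 cylinder at (3.5, 14) gives a regular 32-gon of circumradius 6 (constant along its height) (perimeter = 2·32·6.000·sin(180°/32) = 37.64 mm); Combining (union): only the r=6 cylinder at (3.5, 14) is present, so the union is just that shape — boundary = 37.64 mm; (whole slice rotated 85° about Z — lengths, areas and connectivity unchanged). Overall, the cross-section is a single solid region. Total boundary length (outer) = 37.64 mm.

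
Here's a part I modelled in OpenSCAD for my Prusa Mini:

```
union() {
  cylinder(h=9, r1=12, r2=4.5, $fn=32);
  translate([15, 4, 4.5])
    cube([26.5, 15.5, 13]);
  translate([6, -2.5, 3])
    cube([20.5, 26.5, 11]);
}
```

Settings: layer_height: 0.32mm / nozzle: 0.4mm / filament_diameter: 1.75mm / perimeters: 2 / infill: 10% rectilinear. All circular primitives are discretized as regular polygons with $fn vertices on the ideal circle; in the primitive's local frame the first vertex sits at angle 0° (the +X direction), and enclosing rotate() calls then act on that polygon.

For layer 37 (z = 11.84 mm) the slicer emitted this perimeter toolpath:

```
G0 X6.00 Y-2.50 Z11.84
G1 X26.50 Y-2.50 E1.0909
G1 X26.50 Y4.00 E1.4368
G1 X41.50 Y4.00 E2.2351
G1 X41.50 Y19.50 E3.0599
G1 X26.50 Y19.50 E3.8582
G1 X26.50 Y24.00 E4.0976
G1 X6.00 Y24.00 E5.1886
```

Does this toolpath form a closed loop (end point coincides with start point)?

no

Start point (G0): (6.00, -2.50). End point (last G1): the path does not return to the start — open.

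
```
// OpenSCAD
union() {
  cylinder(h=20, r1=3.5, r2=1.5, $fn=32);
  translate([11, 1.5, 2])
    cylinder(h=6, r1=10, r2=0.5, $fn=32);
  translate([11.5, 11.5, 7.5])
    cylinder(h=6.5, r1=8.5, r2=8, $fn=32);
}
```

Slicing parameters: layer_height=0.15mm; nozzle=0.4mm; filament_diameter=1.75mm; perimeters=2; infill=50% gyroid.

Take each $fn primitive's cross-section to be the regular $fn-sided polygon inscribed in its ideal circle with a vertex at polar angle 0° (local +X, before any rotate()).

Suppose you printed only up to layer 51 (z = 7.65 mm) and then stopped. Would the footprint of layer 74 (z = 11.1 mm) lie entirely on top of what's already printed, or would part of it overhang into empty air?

entirely on top

Compare the two slices. At z = 7.65: the cone: at t=0.383 of its height the radius interpolates to r₁+(r₂−r₁)t = 2.735, giving a regular 32-gon of that circumradius (area = (32/2)·2.735²·sin(360°/32) = 23.35 mm²); the cone at (11, 1.5): at t=0.942 of its height the radius interpolates to r₁+(r₂−r₁)t = 1.054, giving a regular 32-gon of that circumradius (area = (32/2)·1.054²·sin(360°/32) = 3.47 mm²); the cone at (11.5, 11.5): at t=0.023 of its height the radius interpolates to r₁+(r₂−r₁)t = 8.488, giving a regular 32-gon of that circumradius (area = (32/2)·8.488²·sin(360°/32) = 224.91 mm²); Merging all regions: the 3 present regions are separate (no shared area or edge), so areas and boundary lengths simply add and each stays a separate island — area = 251.73 mm². At z = 11.1: the cone: at t=0.555 of its height the radius interpolates to r₁+(r₂−r₁)t = 2.390, giving a regular 32-gon of that circumradius (area = (32/2)·2.390²·sin(360°/32) = 17.83 mm²); the cone at (11, 1.5) is absent (z outside [2, 8]); the cone at (11.5, 11.5) contributes a regular 32-gon of circumradius 8.223 (interpolated between r1=8.5 and r2=8 at t=0.554) (area = (32/2)·8.223²·sin(360°/32) = 211.07 mm²); Taking the union: the 2 present regions are separate (no shared area or edge), so areas and boundary lengths simply add and each stays a separate island — area = 228.90 mm². Checking containment: the cross-section at z = 11.1 is a subset of the cross-section at z = 7.65.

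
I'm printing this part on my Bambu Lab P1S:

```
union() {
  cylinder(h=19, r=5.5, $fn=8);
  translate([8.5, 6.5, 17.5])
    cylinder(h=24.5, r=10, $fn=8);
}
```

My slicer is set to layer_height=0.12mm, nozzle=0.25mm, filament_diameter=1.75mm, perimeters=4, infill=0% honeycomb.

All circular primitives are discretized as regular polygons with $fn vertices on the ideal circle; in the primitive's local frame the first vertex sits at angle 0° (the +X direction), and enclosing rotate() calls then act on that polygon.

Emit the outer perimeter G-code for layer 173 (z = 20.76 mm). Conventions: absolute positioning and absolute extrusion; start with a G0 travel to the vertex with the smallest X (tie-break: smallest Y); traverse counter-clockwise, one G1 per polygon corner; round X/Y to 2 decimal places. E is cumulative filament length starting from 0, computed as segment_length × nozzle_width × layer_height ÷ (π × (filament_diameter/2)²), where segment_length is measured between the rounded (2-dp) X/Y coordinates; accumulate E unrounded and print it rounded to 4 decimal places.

G0 X-1.50 Y6.50 Z20.76
G1 X1.43 Y-0.57 E0.0955
G1 X8.50 Y-3.50 E0.1909
G1 X15.57 Y-0.57 E0.2864
G1 X18.50 Y6.50 E0.3818
G1 X15.57 Y13.57 E0.4773
G1 X8.50 Y16.50 E0.5727
G1 X1.43 Y13.57 E0.6682
G1 X-1.50 Y6.50 E0.7636

At z = 20.76 mm: the cylinder is absent (z outside [0, 19]); the r=10 cylinder at (8.5, 6.5) gives a regular 8-gon of circumradius 10 (constant along its height); Merging all regions: only the r=10 cylinder at (8.5, 6.5) is present, so the union is just that shape — 1 connected region. The outline is a single polygon with 8 vertices. Extrusion per mm of travel: 0.25 × 0.12 / (π × 0.875²) = 0.012473. Accumulating E over each segment gives final E = 0.7636.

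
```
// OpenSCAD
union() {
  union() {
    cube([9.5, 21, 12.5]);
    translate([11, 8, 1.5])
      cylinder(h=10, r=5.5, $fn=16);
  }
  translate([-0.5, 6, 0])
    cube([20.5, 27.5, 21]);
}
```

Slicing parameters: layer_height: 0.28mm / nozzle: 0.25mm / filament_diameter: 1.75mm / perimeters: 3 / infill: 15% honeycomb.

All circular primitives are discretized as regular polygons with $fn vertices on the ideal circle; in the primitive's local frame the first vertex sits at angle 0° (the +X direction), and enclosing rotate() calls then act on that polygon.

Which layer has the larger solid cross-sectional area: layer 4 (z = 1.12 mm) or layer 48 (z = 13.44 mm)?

Layer 4 (z = 1.12): the cube is present — its section is the full 9.5×21 rectangle (area 199.50 mm²); the cylinder at (11, 8) does not reach this height (z outside [1.5, 11.5]); Taking the union: only the 9.5×21 cube is present, so the union is just that shape — area = 199.50 mm²; the 20.5×27.5 cube at (-0.5, 6) contributes its full rectangle (area 563.75 mm²); Taking the union: the regions partially overlap — summed areas 763.25 mm² minus the doubly-counted overlap 142.50 mm² gives 620.75 mm² — area = 620.75 mm². So its area = 620.75 mm². Layer 48 (z = 13.44): the cube does not reach this height (z outside [0, 12.5]); the cylinder at (11, 8) does not reach this height (z outside [1.5, 11.5]); Combining (union): nothing is present at this height; the 20.5×27.5 cube at (-0.5, 6) contributes its full rectangle (area 563.75 mm²); Merging all regions: only the 20.5×27.5 cube at (-0.5, 6) is present, so the union is just that shape — area = 563.75 mm². So its area = 563.75 mm². Layer 4 is larger (620.75 vs 563.75 mm²).

layer 4 (z = 1.12 mm)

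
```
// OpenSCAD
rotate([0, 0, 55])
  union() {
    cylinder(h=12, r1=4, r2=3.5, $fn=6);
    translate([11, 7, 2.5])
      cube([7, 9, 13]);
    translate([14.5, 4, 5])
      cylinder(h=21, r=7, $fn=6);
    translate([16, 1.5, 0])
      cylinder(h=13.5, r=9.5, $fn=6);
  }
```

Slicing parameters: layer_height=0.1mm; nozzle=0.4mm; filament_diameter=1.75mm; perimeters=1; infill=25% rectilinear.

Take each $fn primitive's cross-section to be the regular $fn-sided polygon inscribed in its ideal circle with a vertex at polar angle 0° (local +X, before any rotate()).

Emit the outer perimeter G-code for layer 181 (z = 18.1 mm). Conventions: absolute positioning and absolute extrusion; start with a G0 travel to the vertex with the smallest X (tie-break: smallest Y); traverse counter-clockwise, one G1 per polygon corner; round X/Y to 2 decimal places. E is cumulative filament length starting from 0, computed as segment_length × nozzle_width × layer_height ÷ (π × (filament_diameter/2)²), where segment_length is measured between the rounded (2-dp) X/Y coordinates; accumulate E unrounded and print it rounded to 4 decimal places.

At z = 18.1 mm: the cone does not reach this height (z outside [0, 12]); the cube at (11, 7) does not reach this height (z outside [2.5, 15.5]); the cylinder at (14.5, 4): section is a regular 6-gon, circumradius r=7; the cylinder at (16, 1.5) is absent (z outside [0, 13.5]); Taking the union: only the r=7 cylinder at (14.5, 4) is present, so the union is just that shape — 1 connected region; (rotated 55° about Z; rotation is an isometry so areas/perimeters/island counts are preserved). The outline is a single polygon with 6 vertices. Extrusion per mm of travel: 0.4 × 0.1 / (π × 0.875²) = 0.016630. Accumulating E over each segment gives final E = 0.6984.

G0 X-1.93 Y14.78 Z18.10
G1 X1.03 Y8.44 E0.1164
G1 X8.00 Y7.83 E0.2327
G1 X12.01 Y13.56 E0.3490
G1 X9.06 Y19.91 E0.4655
G1 X2.08 Y20.52 E0.5820
G1 X-1.93 Y14.78 E0.6984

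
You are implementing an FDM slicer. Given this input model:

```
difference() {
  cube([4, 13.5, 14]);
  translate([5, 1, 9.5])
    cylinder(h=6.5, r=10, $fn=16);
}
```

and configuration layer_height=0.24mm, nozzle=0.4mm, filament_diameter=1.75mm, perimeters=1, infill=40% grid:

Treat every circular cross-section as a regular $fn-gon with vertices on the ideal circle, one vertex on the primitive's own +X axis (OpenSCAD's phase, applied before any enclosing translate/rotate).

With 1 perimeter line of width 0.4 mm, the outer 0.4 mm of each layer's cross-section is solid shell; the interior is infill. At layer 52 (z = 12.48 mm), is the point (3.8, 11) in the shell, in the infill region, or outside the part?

At z = 12.48 mm: the cube is present — its section is the full 4×13.5 rectangle; the r=10 cylinder at (5, 1) gives a regular 16-gon of circumradius 10 (constant along its height); Subtracting the remaining from the first: starting from the 4×13.5 cube, the r=10 cylinder at (5, 1) partially overlaps it — only the 41.29 mm² overlap (of its 306.15 mm²) is removed, clipping the outline — 1 connected region. Overall, the cross-section is a single solid region. The nearest boundary edge runs (4.00, 13.50)→(4.00, 10.80); distance from the point to it = 0.20 mm. The point is inside the cross-section, 0.20 mm from the nearest boundary — within the 0.4 mm shell band (1 × 0.4).

shell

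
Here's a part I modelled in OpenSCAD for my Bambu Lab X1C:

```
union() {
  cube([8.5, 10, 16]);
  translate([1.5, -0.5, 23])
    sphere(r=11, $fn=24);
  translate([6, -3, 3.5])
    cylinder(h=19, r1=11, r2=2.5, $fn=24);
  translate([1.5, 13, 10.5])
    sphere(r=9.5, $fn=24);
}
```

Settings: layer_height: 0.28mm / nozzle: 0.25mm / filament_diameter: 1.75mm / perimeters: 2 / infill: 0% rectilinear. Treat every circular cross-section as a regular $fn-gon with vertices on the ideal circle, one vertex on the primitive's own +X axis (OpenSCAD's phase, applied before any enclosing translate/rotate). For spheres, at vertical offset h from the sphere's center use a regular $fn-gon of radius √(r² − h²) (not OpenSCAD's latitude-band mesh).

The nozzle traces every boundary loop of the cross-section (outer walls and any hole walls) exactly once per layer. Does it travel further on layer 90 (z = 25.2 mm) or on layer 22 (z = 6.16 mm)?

Layer 90 (z = 25.2): the cube is absent (z outside [0, 16]); the r=11 sphere at (1.5, -0.5) contributes a regular 24-gon of circumradius √(11²−2.2²) = 10.778 (perimeter = 2·24·10.778·sin(180°/24) = 67.53 mm); the cone at (6, -3) is absent (z outside [3.5, 22.5]); the sphere at (1.5, 13) does not reach this height (|z−center|=14.700 > r=9.5); Merging all regions: only the r=11 sphere at (1.5, -0.5) is present, so the union is just that shape — boundary = 67.53 mm. So its perimeter = 67.53 mm. Layer 22 (z = 6.16): the cube (footprint 8.5×10) is included at this height (perimeter 37.00 mm); the sphere at (1.5, -0.5) is not intersected at this z (|z−center|=16.840 > r=11); the cone at (6, -3) (r1=11→r2=2.5) has section circumradius 9.810 here — a regular 24-gon (perimeter = 2·24·9.810·sin(180°/24) = 61.46 mm); the r=9.5 sphere at (1.5, 13) contributes a regular 24-gon of circumradius √(9.5²−4.34²) = 8.451 (perimeter = 2·24·8.451·sin(180°/24) = 52.95 mm); Merging all regions: the regions partially overlap (shared area 91.24 mm²), so the edge portions inside another operand are dropped and the merged outline is re-measured after clipping — boundary = 97.54 mm. So its perimeter = 97.54 mm. Layer 22 is larger (97.54 vs 67.53 mm).

layer 22 (z = 6.16 mm)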